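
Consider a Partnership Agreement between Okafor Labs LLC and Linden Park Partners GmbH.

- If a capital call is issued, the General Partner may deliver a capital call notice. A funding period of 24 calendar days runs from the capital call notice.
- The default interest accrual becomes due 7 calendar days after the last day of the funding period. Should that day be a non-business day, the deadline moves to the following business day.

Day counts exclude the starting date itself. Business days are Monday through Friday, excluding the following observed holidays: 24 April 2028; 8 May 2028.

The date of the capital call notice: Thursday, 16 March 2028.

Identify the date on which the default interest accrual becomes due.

17 April 2028

The last day of the funding period: 24 calendar days after 16 March 2028 is 9 April 2028.
Adding 7 calendar days to 9 April 2028 gives 16 April 2028, which is the date on which the default interest accrual becomes due. That falls on a Sunday, so it rolls to the next business day, Monday, 17 April 2028.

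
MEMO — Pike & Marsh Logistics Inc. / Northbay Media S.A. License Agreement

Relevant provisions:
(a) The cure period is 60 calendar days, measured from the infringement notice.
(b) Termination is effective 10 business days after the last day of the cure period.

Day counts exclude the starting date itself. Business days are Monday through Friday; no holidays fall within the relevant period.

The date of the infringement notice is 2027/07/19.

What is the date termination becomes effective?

2027/10/01

Adding 60 calendar days to 2027/07/19 gives 2027/09/17, which is the last day of the cure period.
The date termination becomes effective: counting 10 business days from Friday, 2027/09/17 (Sep 20, Sep 21, Sep 22, Sep 23, Sep 24, Sep 27, Sep 28, Sep 29, Sep 30, Oct 1, skipping weekends) reaches Friday, 2027/10/01.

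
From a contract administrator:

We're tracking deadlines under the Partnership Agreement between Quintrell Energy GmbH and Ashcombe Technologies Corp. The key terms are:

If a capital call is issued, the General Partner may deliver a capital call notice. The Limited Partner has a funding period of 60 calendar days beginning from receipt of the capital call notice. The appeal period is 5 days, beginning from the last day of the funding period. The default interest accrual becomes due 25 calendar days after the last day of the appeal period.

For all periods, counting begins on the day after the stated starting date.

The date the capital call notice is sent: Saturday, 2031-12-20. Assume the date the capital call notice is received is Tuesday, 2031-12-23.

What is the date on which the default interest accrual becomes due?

2032-03-22

The last day of the funding period: 60 calendar days after 2031-12-23 is 2032-02-21.
The last day of the appeal period: 2032-02-21 + 5 days = 2032-02-26.
Adding 25 calendar days to 2032-02-26 gives 2032-03-22, which is the date on which the default interest accrual becomes due.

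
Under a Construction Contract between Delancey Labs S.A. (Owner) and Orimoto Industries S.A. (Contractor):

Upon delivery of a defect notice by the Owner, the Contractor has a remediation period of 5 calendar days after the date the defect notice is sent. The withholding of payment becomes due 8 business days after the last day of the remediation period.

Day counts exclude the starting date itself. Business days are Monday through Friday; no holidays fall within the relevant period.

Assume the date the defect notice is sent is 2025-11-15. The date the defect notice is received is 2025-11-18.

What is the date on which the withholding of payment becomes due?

2025-12-02

The last day of the remediation period: 5 calendar days after 2025-11-15 is 2025-11-20.
From Thursday, 2025-11-20, 8 business days (Nov 21, Nov 24, Nov 25, Nov 26, Nov 27, Nov 28, Dec 1, Dec 2, skipping weekends) brings us to Tuesday, 2025-12-02, which is the date on which the withholding of payment becomes due.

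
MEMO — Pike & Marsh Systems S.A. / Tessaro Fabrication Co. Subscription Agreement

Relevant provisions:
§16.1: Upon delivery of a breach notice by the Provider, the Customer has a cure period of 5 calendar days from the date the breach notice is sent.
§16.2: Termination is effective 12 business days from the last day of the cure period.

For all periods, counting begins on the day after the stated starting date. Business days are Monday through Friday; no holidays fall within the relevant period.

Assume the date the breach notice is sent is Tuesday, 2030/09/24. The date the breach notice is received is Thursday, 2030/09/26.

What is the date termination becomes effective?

The last day of the cure period: 2030/09/24 + 5 days = 2030/09/29.
The date termination becomes effective: counting 12 business days from Sunday, 2030/09/29 (Sep 30, Oct 1, Oct 2, Oct 3, …, Oct 11, Oct 14, Oct 15, skipping weekends) reaches Tuesday, 2030/10/15.

2030/10/15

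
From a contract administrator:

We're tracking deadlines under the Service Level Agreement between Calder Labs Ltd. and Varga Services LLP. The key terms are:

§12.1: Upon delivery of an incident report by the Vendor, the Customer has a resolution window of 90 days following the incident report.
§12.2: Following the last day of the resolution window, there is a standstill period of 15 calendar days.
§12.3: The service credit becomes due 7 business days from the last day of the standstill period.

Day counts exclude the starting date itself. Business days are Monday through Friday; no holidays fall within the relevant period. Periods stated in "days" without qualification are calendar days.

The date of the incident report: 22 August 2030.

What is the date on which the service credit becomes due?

16 December 2030

The last day of the resolution window: 90 calendar days after 22 August 2030 is 20 November 2030.
Adding 15 calendar days to 20 November 2030 gives 5 December 2030, which is the last day of the standstill period.
From Thursday, 5 December 2030, 7 business days (Dec 6, Dec 9, Dec 10, Dec 11, Dec 12, Dec 13, Dec 16, skipping weekends) brings us to Monday, 16 December 2030, which is the date on which the service credit becomes due.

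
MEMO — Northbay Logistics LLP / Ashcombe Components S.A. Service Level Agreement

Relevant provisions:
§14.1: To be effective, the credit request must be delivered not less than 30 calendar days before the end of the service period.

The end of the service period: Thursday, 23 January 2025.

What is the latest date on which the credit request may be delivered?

24 December 2024

Counting back 30 calendar days from 23 January 2025 gives 24 December 2024.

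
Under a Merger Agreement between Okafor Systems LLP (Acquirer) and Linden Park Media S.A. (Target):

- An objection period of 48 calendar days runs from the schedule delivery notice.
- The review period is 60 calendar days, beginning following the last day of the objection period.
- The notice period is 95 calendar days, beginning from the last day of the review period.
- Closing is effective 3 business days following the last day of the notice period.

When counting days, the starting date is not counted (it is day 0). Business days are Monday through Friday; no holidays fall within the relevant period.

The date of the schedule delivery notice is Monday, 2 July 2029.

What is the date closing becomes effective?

The last day of the objection period: 48 calendar days after 2 July 2029 is 19 August 2029.
The last day of the review period: 19 August 2029 + 60 days = 18 October 2029.
The last day of the notice period: 18 October 2029 + 95 days = 21 January 2030.
From Monday, 21 January 2030, 3 business days (Jan 22, Jan 23, Jan 24, skipping weekends) brings us to Thursday, 24 January 2030, which is the date closing becomes effective.

24 January 2030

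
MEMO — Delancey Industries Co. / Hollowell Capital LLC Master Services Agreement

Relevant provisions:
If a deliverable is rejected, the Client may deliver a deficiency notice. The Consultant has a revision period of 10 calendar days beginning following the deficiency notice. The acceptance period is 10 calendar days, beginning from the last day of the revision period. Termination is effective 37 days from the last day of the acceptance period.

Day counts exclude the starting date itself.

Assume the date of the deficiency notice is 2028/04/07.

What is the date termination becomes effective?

2028/06/03

The last day of the revision period: 10 calendar days after 2028/04/07 is 2028/04/17.
Adding 10 calendar days to 2028/04/17 gives 2028/04/27, which is the last day of the acceptance period.
The date termination becomes effective: 37 calendar days after 2028/04/27 is 2028/06/03.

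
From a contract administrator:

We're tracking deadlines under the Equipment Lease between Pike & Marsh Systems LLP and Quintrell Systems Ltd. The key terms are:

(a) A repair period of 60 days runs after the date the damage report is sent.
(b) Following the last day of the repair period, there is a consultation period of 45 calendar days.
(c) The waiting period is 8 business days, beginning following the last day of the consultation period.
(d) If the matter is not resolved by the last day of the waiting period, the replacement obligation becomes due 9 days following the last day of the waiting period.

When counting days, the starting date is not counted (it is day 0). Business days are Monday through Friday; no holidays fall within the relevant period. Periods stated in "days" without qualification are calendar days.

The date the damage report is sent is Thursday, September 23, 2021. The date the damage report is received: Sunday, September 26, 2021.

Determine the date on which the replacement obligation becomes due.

January 27, 2022

The last day of the repair period: 60 calendar days after September 23, 2021 is November 22, 2021.
The last day of the consultation period: November 22, 2021 + 45 days = January 6, 2022.
The last day of the waiting period: counting 8 business days from Thursday, January 6, 2022 (Jan 7, Jan 10, Jan 11, Jan 12, Jan 13, Jan 14, Jan 17, Jan 18, skipping weekends) reaches Tuesday, January 18, 2022.
Adding 9 calendar days to January 18, 2022 gives January 27, 2022, which is the date on which the replacement obligation becomes due.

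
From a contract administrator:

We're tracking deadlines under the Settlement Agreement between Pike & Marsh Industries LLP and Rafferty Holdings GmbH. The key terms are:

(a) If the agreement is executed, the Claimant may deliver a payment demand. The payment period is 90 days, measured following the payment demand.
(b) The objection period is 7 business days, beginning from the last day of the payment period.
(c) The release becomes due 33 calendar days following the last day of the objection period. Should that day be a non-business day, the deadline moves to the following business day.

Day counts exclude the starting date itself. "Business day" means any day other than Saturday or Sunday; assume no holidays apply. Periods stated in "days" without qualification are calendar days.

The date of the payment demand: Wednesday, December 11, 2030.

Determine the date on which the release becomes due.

April 22, 2031

The last day of the payment period: 90 calendar days after December 11, 2030 is March 11, 2031.
The last day of the objection period: counting 7 business days from Tuesday, March 11, 2031 (Mar 12, Mar 13, Mar 14, Mar 17, Mar 18, Mar 19, Mar 20, skipping weekends) reaches Thursday, March 20, 2031.
The date on which the release becomes due: 33 calendar days after March 20, 2031 is April 22, 2031. April 22, 2031 is a Tuesday, so no roll-forward applies.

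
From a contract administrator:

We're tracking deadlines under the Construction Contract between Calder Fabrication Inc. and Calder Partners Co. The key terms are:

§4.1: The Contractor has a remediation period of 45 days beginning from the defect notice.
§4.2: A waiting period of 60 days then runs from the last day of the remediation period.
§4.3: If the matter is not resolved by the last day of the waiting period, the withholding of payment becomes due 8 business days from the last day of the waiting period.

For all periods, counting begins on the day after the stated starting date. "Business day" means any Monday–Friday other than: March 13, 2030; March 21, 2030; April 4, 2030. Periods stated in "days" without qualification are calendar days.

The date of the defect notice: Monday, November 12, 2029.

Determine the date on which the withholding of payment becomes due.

The last day of the remediation period: November 12, 2029 + 45 days = December 27, 2029.
Adding 60 calendar days to December 27, 2029 gives February 25, 2030, which is the last day of the waiting period.
The date on which the withholding of payment becomes due: 8 business days after Monday, February 25, 2030, skipping weekends — Feb 26, Feb 27, Feb 28, Mar 1, Mar 4, Mar 5, Mar 6, Mar 7 — lands on Thursday, March 7, 2030.

March 7, 2030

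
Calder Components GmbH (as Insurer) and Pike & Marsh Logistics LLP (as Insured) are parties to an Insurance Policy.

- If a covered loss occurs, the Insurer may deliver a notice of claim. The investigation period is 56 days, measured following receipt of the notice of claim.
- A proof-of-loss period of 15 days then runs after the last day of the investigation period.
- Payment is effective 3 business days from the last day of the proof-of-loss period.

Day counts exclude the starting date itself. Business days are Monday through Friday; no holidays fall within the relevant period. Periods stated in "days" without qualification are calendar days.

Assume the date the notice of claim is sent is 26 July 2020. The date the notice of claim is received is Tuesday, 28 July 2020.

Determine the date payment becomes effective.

The last day of the investigation period: 28 July 2020 + 56 days = 22 September 2020.
The last day of the proof-of-loss period: 22 September 2020 + 15 days = 7 October 2020.
The date payment becomes effective: 3 business days after Wednesday, 7 October 2020, skipping weekends — Oct 8, Oct 9, Oct 12 — lands on Monday, 12 October 2020.

12 October 2020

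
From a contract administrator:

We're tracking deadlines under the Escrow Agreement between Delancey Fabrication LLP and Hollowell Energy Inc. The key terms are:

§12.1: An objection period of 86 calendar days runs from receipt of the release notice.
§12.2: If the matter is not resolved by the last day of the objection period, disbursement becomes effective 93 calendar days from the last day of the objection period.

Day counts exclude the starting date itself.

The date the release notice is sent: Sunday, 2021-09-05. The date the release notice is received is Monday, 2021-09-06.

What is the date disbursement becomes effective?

The last day of the objection period: 86 calendar days after 2021-09-06 is 2021-12-01.
Adding 93 calendar days to 2021-12-01 gives 2022-03-04, which is the date disbursement becomes effective.

2022-03-04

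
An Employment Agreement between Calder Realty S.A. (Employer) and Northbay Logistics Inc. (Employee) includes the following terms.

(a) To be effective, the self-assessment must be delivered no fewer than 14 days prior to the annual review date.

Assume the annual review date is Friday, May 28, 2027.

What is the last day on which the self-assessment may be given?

May 28, 2027 minus 14 days is May 14, 2027.

May 14, 2027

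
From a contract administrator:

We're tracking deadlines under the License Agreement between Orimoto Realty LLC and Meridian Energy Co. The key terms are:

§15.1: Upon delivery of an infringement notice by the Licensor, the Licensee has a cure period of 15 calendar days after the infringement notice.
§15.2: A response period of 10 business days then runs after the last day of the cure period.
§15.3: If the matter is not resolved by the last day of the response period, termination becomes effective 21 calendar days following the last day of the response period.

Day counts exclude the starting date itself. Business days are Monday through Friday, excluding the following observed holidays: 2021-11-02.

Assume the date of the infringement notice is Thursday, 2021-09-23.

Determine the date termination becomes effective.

The last day of the cure period: 15 calendar days after 2021-09-23 is 2021-10-08.
From Friday, 2021-10-08, 10 business days (Oct 11, Oct 12, Oct 13, Oct 14, Oct 15, Oct 18, Oct 19, Oct 20, Oct 21, Oct 22, skipping weekends) brings us to Friday, 2021-10-22, which is the last day of the response period.
The date termination becomes effective: 2021-10-22 + 21 days = 2021-11-12.

2021-11-12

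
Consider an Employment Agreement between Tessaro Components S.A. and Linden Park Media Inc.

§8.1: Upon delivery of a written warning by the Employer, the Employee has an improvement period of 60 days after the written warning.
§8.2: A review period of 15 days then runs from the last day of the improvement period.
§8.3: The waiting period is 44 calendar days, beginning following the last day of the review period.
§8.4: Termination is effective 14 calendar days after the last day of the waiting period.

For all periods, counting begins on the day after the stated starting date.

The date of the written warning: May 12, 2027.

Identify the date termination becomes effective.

The last day of the improvement period: May 12, 2027 + 60 days = July 11, 2027.
The last day of the review period: 15 calendar days after July 11, 2027 is July 26, 2027.
The last day of the waiting period: 44 calendar days after July 26, 2027 is September 8, 2027.
Adding 14 calendar days to September 8, 2027 gives September 22, 2027, which is the date termination becomes effective.

September 22, 2027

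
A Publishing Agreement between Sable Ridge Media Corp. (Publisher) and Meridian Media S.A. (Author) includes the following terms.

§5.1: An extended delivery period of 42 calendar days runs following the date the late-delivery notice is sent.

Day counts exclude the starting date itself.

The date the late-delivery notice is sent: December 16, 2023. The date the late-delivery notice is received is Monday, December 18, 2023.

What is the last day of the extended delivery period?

Adding 42 calendar days to December 16, 2023 gives January 27, 2024, which is the last day of the extended delivery period.

January 27, 2024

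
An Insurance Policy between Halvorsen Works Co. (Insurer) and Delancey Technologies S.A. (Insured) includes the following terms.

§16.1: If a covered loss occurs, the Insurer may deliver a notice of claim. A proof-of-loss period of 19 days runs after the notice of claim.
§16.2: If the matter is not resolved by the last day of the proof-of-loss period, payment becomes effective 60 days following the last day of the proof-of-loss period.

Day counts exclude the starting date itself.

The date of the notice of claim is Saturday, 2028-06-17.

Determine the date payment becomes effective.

The last day of the proof-of-loss period: 2028-06-17 + 19 days = 2028-07-06.
The date payment becomes effective: 60 calendar days after 2028-07-06 is 2028-09-04.

2028-09-04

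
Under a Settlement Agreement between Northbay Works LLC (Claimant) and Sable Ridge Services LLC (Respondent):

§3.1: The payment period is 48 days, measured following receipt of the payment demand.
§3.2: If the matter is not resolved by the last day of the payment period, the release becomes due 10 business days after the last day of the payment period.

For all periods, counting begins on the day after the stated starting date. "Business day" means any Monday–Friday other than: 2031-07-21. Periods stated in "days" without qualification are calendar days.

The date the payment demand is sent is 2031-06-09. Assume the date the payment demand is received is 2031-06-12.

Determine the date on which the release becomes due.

2031-08-13

Adding 48 calendar days to 2031-06-12 gives 2031-07-30, which is the last day of the payment period.
The date on which the release becomes due: 10 business days after Wednesday, 2031-07-30, skipping weekends — Jul 31, Aug 1, Aug 4, Aug 5, Aug 6, Aug 7, Aug 8, Aug 11, Aug 12, Aug 13 — lands on Wednesday, 2031-08-13.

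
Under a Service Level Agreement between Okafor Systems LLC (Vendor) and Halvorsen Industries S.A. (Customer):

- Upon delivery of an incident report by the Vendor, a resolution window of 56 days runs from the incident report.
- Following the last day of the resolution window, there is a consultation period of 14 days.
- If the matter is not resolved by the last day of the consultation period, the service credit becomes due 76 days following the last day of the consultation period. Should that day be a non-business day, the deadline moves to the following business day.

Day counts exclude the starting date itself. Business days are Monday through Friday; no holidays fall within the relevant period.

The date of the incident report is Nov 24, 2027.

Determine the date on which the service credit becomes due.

Adding 56 calendar days to Nov 24, 2027 gives Jan 19, 2028, which is the last day of the resolution window.
Adding 14 calendar days to Jan 19, 2028 gives Feb 2, 2028, which is the last day of the consultation period.
The date on which the service credit becomes due: Feb 2, 2028 + 76 days = Apr 18, 2028. Apr 18, 2028 is a Tuesday, so no roll-forward applies.

Apr 18, 2028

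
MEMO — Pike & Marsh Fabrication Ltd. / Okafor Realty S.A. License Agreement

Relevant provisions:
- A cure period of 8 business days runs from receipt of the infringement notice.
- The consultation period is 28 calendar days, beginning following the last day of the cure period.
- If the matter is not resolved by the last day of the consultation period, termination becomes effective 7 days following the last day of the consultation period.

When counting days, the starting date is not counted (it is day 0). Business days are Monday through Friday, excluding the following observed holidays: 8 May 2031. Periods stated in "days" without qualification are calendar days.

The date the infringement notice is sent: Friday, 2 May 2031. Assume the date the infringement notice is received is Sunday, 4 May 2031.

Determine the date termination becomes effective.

The last day of the cure period: 8 business days after Sunday, 4 May 2031, skipping weekends and the listed holiday on May 8 — May 5, May 6, May 7, May 9, May 12, May 13, May 14, May 15 — lands on Thursday, 15 May 2031.
The last day of the consultation period: 15 May 2031 + 28 days = 12 June 2031.
Adding 7 calendar days to 12 June 2031 gives 19 June 2031, which is the date termination becomes effective.

19 June 2031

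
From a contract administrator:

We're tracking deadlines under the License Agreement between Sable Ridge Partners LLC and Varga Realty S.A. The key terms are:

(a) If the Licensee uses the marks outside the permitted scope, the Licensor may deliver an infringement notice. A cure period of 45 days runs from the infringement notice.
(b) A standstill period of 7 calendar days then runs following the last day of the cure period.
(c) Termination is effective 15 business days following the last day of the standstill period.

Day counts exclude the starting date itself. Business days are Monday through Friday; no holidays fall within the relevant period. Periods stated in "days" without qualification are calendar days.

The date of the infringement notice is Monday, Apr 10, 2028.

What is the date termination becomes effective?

Adding 45 calendar days to Apr 10, 2028 gives May 25, 2028, which is the last day of the cure period.
The last day of the standstill period: 7 calendar days after May 25, 2028 is Jun 1, 2028.
The date termination becomes effective: 15 business days after Thursday, Jun 1, 2028, skipping weekends — Jun 2, Jun 5, Jun 6, Jun 7, …, Jun 20, Jun 21, Jun 22 — lands on Thursday, Jun 22, 2028.

Jun 22, 2028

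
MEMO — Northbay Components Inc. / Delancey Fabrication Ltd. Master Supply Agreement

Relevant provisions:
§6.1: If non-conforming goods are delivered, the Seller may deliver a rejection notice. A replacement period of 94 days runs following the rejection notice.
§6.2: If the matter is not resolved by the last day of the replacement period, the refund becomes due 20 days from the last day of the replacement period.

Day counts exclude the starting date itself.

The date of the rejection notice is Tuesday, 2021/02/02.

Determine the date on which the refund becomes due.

2021/05/27

Adding 94 calendar days to 2021/02/02 gives 2021/05/07, which is the last day of the replacement period.
The date on which the refund becomes due: 20 calendar days after 2021/05/07 is 2021/05/27.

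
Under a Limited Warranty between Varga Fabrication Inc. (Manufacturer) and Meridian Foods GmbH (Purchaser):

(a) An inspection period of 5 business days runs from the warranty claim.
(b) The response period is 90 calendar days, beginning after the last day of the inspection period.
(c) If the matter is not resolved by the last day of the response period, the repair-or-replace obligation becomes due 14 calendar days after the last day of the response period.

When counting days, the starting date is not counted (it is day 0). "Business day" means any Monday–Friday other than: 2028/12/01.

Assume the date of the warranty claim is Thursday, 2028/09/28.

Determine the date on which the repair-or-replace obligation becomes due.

From Thursday, 2028/09/28, 5 business days (Sep 29, Oct 2, Oct 3, Oct 4, Oct 5, skipping weekends) brings us to Thursday, 2028/10/05, which is the last day of the inspection period.
The last day of the response period: 90 calendar days after 2028/10/05 is 2029/01/03.
The date on which the repair-or-replace obligation becomes due: 14 calendar days after 2029/01/03 is 2029/01/17.

2029/01/17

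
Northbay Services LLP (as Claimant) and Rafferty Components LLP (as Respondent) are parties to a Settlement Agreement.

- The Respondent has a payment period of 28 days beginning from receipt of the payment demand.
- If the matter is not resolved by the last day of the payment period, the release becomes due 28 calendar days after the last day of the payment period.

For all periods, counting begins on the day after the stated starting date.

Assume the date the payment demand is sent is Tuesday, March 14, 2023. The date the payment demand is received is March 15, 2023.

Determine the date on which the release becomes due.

The last day of the payment period: 28 calendar days after March 15, 2023 is April 12, 2023.
The date on which the release becomes due: April 12, 2023 + 28 days = May 10, 2023.

May 10, 2023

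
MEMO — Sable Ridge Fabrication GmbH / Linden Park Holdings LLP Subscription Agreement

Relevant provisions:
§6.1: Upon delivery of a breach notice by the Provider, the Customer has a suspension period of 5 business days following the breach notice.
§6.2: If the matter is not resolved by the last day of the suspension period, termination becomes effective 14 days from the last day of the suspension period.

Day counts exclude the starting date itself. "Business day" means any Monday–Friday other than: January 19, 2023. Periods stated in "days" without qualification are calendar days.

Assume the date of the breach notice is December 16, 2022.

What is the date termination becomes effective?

From Friday, December 16, 2022, 5 business days (Dec 19, Dec 20, Dec 21, Dec 22, Dec 23, skipping weekends) brings us to Friday, December 23, 2022, which is the last day of the suspension period.
The date termination becomes effective: 14 calendar days after December 23, 2022 is January 6, 2023.

January 6, 2023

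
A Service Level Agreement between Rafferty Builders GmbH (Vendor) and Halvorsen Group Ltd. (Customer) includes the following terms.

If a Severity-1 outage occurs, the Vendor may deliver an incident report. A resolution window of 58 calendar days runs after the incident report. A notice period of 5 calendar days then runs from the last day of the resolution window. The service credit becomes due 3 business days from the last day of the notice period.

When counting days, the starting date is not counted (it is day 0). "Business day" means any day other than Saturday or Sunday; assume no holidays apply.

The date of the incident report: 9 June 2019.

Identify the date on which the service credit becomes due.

14 August 2019

Adding 58 calendar days to 9 June 2019 gives 6 August 2019, which is the last day of the resolution window.
Adding 5 calendar days to 6 August 2019 gives 11 August 2019, which is the last day of the notice period.
The date on which the service credit becomes due: 3 business days after Sunday, 11 August 2019, skipping weekends — Aug 12, Aug 13, Aug 14 — lands on Wednesday, 14 August 2019.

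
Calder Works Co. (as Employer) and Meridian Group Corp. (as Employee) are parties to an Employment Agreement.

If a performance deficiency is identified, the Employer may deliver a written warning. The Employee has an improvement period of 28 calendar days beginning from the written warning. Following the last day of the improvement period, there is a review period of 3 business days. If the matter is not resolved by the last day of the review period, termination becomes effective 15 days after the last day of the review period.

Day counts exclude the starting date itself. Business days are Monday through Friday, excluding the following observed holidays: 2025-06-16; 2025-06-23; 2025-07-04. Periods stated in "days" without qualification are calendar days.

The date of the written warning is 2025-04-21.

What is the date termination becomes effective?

The last day of the improvement period: 2025-04-21 + 28 days = 2025-05-19.
The last day of the review period: 3 business days after Monday, 2025-05-19, skipping weekends — May 20, May 21, May 22 — lands on Thursday, 2025-05-22.
The date termination becomes effective: 2025-05-22 + 15 days = 2025-06-06.

2025-06-06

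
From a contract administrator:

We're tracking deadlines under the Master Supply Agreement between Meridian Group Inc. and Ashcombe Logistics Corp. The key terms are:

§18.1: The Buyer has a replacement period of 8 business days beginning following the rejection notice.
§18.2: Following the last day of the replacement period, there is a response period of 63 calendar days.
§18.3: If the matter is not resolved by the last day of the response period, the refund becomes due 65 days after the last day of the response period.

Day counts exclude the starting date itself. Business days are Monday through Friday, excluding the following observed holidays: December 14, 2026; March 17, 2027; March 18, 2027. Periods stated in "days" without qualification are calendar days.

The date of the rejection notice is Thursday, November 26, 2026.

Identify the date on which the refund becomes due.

The last day of the replacement period: counting 8 business days from Thursday, November 26, 2026 (Nov 27, Nov 30, Dec 1, Dec 2, Dec 3, Dec 4, Dec 7, Dec 8, skipping weekends) reaches Tuesday, December 8, 2026.
The last day of the response period: 63 calendar days after December 8, 2026 is February 9, 2027.
Adding 65 calendar days to February 9, 2027 gives April 15, 2027, which is the date on which the refund becomes due.

April 15, 2027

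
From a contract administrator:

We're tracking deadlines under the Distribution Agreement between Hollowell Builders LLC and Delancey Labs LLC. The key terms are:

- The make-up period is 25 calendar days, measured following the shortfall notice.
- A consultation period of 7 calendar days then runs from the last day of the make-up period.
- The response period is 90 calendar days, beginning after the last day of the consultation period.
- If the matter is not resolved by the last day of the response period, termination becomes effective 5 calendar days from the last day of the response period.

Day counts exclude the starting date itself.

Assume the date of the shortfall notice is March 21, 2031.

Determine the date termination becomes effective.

Adding 25 calendar days to March 21, 2031 gives April 15, 2031, which is the last day of the make-up period.
The last day of the consultation period: 7 calendar days after April 15, 2031 is April 22, 2031.
Adding 90 calendar days to April 22, 2031 gives July 21, 2031, which is the last day of the response period.
The date termination becomes effective: 5 calendar days after July 21, 2031 is July 26, 2031.

July 26, 2031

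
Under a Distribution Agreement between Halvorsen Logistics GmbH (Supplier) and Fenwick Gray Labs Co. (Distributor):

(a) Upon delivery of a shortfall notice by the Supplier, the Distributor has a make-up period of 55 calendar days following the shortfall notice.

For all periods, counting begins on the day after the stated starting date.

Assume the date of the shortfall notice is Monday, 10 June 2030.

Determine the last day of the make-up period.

Adding 55 calendar days to 10 June 2030 gives 4 August 2030, which is the last day of the make-up period.

4 August 2030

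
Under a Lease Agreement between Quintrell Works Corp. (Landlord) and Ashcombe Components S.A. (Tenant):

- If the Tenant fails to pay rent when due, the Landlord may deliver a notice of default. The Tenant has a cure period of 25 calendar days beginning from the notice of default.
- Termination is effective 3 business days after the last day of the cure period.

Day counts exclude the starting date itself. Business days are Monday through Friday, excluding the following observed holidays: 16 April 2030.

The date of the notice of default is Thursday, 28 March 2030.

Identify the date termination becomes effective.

The last day of the cure period: 25 calendar days after 28 March 2030 is 22 April 2030.
From Monday, 22 April 2030, 3 business days (Apr 23, Apr 24, Apr 25, skipping weekends) brings us to Thursday, 25 April 2030, which is the date termination becomes effective.

25 April 2030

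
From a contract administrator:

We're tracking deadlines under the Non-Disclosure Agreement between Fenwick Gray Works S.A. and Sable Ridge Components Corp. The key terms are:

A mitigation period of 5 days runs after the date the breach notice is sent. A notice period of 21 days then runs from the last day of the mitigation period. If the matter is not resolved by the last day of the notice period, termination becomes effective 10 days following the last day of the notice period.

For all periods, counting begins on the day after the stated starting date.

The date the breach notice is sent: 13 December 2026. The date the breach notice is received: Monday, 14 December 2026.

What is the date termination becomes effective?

The last day of the mitigation period: 13 December 2026 + 5 days = 18 December 2026.
The last day of the notice period: 18 December 2026 + 21 days = 8 January 2027.
The date termination becomes effective: 8 January 2027 + 10 days = 18 January 2027.

18 January 2027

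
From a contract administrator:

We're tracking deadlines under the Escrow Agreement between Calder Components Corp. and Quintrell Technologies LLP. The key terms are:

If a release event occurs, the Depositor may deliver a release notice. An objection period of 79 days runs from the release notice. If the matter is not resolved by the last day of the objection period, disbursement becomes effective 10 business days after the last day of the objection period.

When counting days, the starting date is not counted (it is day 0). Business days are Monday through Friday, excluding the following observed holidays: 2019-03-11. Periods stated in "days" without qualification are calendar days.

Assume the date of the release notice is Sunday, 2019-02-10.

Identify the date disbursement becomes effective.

The last day of the objection period: 2019-02-10 + 79 days = 2019-04-30.
The date disbursement becomes effective: 10 business days after Tuesday, 2019-04-30, skipping weekends — May 1, May 2, May 3, May 6, May 7, May 8, May 9, May 10, May 13, May 14 — lands on Tuesday, 2019-05-14.

2019-05-14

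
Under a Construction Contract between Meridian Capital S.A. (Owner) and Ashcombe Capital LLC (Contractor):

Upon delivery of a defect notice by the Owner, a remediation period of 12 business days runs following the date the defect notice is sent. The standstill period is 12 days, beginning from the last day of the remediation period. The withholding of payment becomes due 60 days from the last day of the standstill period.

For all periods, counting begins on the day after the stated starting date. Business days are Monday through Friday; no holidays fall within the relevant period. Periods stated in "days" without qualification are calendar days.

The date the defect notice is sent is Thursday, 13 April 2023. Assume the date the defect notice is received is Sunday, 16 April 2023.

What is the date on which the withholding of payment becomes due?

The last day of the remediation period: 12 business days after Thursday, 13 April 2023, skipping weekends — Apr 14, Apr 17, Apr 18, Apr 19, …, Apr 27, Apr 28, May 1 — lands on Monday, 1 May 2023.
The last day of the standstill period: 1 May 2023 + 12 days = 13 May 2023.
The date on which the withholding of payment becomes due: 13 May 2023 + 60 days = 12 July 2023.

12 July 2023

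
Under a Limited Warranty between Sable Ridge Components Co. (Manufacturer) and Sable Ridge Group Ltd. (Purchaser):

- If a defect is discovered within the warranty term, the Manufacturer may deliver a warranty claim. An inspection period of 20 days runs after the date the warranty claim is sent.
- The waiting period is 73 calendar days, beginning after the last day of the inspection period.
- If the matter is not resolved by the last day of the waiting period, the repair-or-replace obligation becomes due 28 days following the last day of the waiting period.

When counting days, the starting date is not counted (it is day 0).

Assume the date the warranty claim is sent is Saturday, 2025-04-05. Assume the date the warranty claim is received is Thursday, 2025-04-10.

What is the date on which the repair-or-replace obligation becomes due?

The last day of the inspection period: 2025-04-05 + 20 days = 2025-04-25.
The last day of the waiting period: 2025-04-25 + 73 days = 2025-07-07.
Adding 28 calendar days to 2025-07-07 gives 2025-08-04, which is the date on which the repair-or-replace obligation becomes due.

2025-08-04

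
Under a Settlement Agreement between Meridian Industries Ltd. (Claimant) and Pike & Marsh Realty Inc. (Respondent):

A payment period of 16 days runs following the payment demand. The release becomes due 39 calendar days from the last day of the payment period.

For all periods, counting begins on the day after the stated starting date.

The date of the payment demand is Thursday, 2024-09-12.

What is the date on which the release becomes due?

The last day of the payment period: 2024-09-12 + 16 days = 2024-09-28.
The date on which the release becomes due: 39 calendar days after 2024-09-28 is 2024-11-06.

2024-11-06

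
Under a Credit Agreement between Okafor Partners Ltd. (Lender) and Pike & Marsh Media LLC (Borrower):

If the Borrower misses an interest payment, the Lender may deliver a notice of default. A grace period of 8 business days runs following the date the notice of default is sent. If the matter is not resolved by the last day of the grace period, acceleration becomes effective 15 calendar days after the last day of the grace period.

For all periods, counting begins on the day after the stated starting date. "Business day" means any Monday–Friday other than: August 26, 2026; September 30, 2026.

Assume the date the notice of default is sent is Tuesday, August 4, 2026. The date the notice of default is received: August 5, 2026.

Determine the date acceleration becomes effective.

The last day of the grace period: counting 8 business days from Tuesday, August 4, 2026 (Aug 5, Aug 6, Aug 7, Aug 10, Aug 11, Aug 12, Aug 13, Aug 14, skipping weekends) reaches Friday, August 14, 2026.
The date acceleration becomes effective: August 14, 2026 + 15 days = August 29, 2026.

August 29, 2026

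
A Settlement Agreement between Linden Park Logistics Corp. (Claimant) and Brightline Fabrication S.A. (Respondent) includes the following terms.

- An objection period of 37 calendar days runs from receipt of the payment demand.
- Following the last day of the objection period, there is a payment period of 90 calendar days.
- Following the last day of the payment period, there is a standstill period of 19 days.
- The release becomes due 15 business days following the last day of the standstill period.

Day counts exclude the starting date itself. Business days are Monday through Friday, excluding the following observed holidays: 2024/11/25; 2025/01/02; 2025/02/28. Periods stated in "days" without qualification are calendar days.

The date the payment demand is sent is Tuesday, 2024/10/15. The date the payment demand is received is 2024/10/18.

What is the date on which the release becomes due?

Adding 37 calendar days to 2024/10/18 gives 2024/11/24, which is the last day of the objection period.
The last day of the payment period: 2024/11/24 + 90 days = 2025/02/22.
The last day of the standstill period: 2025/02/22 + 19 days = 2025/03/13.
The date on which the release becomes due: 15 business days after Thursday, 2025/03/13, skipping weekends — Mar 14, Mar 17, Mar 18, Mar 19, …, Apr 1, Apr 2, Apr 3 — lands on Thursday, 2025/04/03.

2025/04/03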